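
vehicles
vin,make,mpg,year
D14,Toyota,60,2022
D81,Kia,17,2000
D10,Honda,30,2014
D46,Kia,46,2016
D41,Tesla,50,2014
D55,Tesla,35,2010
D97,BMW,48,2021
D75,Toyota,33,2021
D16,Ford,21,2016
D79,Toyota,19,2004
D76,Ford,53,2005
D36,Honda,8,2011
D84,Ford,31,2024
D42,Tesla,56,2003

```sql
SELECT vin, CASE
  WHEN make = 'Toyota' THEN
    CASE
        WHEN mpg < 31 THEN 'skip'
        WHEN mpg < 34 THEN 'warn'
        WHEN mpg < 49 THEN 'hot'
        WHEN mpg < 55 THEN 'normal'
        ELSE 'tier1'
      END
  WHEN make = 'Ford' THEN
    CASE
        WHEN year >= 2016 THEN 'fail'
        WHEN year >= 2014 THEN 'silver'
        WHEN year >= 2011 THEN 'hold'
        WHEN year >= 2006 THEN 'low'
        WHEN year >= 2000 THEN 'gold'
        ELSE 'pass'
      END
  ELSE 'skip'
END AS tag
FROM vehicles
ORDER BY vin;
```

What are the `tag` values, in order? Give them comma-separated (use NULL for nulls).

skip, tier1, fail, skip, skip, skip, skip, skip, warn, gold, skip, skip, fail, skip

vin=D10: make='Honda' → outer ELSE → skip
vin=D14: make='Toyota' → inner[ELSE] → tier1
vin=D16: make='Ford' → inner[year >= 2016] → fail
vin=D36: make='Honda' → outer ELSE → skip
vin=D41: make='Tesla' → outer ELSE → skip
vin=D42: make='Tesla' → outer ELSE → skip
vin=D46: make='Kia' → outer ELSE → skip
vin=D55: make='Tesla' → outer ELSE → skip
vin=D75: make='Toyota' → inner[mpg < 34] → warn
vin=D76: make='Ford' → inner[year >= 2000] → gold
vin=D79: make='Toyota' → inner[mpg < 31] → skip
vin=D81: make='Kia' → outer ELSE → skip
vin=D84: make='Ford' → inner[year >= 2016] → fail
vin=D97: make='BMW' → outer ELSE → skip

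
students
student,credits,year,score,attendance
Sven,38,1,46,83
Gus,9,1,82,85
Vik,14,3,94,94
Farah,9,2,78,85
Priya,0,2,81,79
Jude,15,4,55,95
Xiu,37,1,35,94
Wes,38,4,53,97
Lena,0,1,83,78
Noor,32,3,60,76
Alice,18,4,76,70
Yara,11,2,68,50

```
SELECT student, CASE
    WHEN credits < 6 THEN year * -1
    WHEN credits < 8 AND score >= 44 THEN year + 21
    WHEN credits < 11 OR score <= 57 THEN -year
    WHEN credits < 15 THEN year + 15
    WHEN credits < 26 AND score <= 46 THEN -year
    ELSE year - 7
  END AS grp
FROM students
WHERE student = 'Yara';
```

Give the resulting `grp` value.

student = Yara: credits=11, year=2, score=68, attendance=50.
credits < 6 → false
credits < 8 AND score >= 44 → false
credits < 11 OR score <= 57 → false
credits < 15 → true → 17

17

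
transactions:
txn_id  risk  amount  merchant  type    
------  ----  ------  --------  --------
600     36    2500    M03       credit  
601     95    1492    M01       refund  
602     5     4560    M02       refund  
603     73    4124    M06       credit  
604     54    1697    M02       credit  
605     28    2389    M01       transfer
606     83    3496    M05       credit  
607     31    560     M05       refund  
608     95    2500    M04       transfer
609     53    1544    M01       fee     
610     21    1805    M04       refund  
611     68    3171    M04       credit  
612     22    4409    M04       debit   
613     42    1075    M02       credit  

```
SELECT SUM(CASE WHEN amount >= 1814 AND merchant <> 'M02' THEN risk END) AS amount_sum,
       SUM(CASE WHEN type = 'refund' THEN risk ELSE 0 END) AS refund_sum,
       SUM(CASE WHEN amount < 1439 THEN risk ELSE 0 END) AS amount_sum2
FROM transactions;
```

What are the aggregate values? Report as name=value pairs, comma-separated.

[amount_sum: amount >= 1814 AND merchant <> 'M02']
txn_id=600: ✓ → 36
txn_id=601: ✗
txn_id=602: ✗
txn_id=603: ✓ → 73
txn_id=604: ✗
txn_id=605: ✓ → 28
txn_id=606: ✓ → 83
txn_id=607: ✗
txn_id=608: ✓ → 95
txn_id=609: ✗
txn_id=610: ✗
txn_id=611: ✓ → 68
txn_id=612: ✓ → 22
txn_id=613: ✗
amount_sum = 36 + 73 + 28 + 83 + 95 + 68 + 22 = 405
—
[refund_sum: type = 'refund']
txn_id=600: ✗
txn_id=601: ✓ → 95
txn_id=602: ✓ → 5
txn_id=603: ✗
txn_id=604: ✗
txn_id=605: ✗
txn_id=606: ✗
txn_id=607: ✓ → 31
txn_id=608: ✗
txn_id=609: ✗
txn_id=610: ✓ → 21
txn_id=611: ✗
txn_id=612: ✗
txn_id=613: ✗
refund_sum = 95 + 5 + 31 + 21 = 152
—
[amount_sum2: amount < 1439]
txn_id=600: ✗
txn_id=601: ✗
txn_id=602: ✗
txn_id=603: ✗
txn_id=604: ✗
txn_id=605: ✗
txn_id=606: ✗
txn_id=607: ✓ → 31
txn_id=608: ✗
txn_id=609: ✗
txn_id=610: ✗
txn_id=611: ✗
txn_id=612: ✗
txn_id=613: ✓ → 42
amount_sum2 = 31 + 42 = 73

amount_sum=405, refund_sum=152, amount_sum2=73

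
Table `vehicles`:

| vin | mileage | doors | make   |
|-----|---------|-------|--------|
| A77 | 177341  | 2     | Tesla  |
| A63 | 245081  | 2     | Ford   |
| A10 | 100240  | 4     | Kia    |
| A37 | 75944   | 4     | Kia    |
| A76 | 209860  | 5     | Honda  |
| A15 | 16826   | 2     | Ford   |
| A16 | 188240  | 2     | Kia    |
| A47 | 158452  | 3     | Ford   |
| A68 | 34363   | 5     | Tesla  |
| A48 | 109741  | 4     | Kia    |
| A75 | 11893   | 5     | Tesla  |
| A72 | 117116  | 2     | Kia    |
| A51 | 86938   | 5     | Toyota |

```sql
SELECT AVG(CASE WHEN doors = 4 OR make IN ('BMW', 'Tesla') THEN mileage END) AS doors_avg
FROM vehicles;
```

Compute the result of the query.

vin=A77: ✓ → 177341
vin=A63: ✗
vin=A10: ✓ → 100240
vin=A37: ✓ → 75944
vin=A76: ✗
vin=A15: ✗
vin=A16: ✗
vin=A47: ✗
vin=A68: ✓ → 34363
vin=A48: ✓ → 109741
vin=A75: ✓ → 11893
vin=A72: ✗
vin=A51: ✗
doors_avg = (177341 + 100240 + 75944 + 34363 + 109741 + 11893) / 6 = 84920.3333333333

84920.3333333333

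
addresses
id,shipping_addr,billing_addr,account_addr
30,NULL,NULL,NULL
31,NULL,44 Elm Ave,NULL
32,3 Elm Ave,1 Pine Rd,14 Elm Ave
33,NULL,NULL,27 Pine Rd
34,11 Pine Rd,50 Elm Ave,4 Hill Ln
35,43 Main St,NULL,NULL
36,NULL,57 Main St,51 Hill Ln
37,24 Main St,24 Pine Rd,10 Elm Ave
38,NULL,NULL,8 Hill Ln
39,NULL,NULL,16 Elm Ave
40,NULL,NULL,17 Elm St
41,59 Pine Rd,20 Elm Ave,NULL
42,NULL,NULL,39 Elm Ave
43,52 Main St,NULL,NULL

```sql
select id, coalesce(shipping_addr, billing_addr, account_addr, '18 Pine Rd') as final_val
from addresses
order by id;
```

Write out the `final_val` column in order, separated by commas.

id=30: shipping_addr=NULL, billing_addr=NULL, account_addr=NULL, → literal 18 Pine Rd → 18 Pine Rd
id=31: shipping_addr=NULL, billing_addr=44 Elm Ave → 44 Elm Ave
id=32: shipping_addr=3 Elm Ave → 3 Elm Ave
id=33: shipping_addr=NULL, billing_addr=NULL, account_addr=27 Pine Rd → 27 Pine Rd
id=34: shipping_addr=11 Pine Rd → 11 Pine Rd
id=35: shipping_addr=43 Main St → 43 Main St
id=36: shipping_addr=NULL, billing_addr=57 Main St → 57 Main St
id=37: shipping_addr=24 Main St → 24 Main St
id=38: shipping_addr=NULL, billing_addr=NULL, account_addr=8 Hill Ln → 8 Hill Ln
id=39: shipping_addr=NULL, billing_addr=NULL, account_addr=16 Elm Ave → 16 Elm Ave
id=40: shipping_addr=NULL, billing_addr=NULL, account_addr=17 Elm St → 17 Elm St
id=41: shipping_addr=59 Pine Rd → 59 Pine Rd
id=42: shipping_addr=NULL, billing_addr=NULL, account_addr=39 Elm Ave → 39 Elm Ave
id=43: shipping_addr=52 Main St → 52 Main St

18 Pine Rd, 44 Elm Ave, 3 Elm Ave, 27 Pine Rd, 11 Pine Rd, 43 Main St, 57 Main St, 24 Main St, 8 Hill Ln, 16 Elm Ave, 17 Elm St, 59 Pine Rd, 39 Elm Ave, 52 Main St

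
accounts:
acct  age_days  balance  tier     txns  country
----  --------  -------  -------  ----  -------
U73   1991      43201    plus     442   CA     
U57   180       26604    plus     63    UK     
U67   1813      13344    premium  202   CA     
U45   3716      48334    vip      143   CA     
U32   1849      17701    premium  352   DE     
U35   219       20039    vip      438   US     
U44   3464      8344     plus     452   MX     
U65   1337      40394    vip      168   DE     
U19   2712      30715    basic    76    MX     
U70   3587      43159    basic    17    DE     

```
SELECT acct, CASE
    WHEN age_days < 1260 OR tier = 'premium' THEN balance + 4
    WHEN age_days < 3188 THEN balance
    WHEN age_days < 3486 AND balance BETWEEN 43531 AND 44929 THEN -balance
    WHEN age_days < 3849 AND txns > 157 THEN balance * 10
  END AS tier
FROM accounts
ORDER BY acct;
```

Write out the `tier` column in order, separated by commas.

30715, 17705, 20043, 83440, NULL, 26608, 40394, 13348, NULL, 43201

acct=U19: age_days < 3188 → 30715
acct=U32: age_days < 1260 OR tier = 'premium' → 17705
acct=U35: age_days < 1260 OR tier = 'premium' → 20043
acct=U44: age_days < 3849 AND txns > 157 → 83440
acct=U45: (no match → NULL) → NULL
acct=U57: age_days < 1260 OR tier = 'premium' → 26608
acct=U65: age_days < 3188 → 40394
acct=U67: age_days < 1260 OR tier = 'premium' → 13348
acct=U70: (no match → NULL) → NULL
acct=U73: age_days < 3188 → 43201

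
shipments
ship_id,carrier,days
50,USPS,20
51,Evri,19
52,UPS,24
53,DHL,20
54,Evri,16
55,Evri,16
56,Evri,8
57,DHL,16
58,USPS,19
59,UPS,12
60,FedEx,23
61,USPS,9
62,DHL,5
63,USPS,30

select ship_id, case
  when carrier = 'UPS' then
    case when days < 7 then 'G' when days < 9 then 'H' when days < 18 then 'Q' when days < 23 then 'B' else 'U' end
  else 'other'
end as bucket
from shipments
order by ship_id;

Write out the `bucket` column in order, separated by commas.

other, other, U, other, other, other, other, other, other, Q, other, other, other, other

ship_id=50: carrier='USPS' → outer ELSE → other
ship_id=51: carrier='Evri' → outer ELSE → other
ship_id=52: carrier='UPS' → inner[ELSE] → U
ship_id=53: carrier='DHL' → outer ELSE → other
ship_id=54: carrier='Evri' → outer ELSE → other
ship_id=55: carrier='Evri' → outer ELSE → other
ship_id=56: carrier='Evri' → outer ELSE → other
ship_id=57: carrier='DHL' → outer ELSE → other
ship_id=58: carrier='USPS' → outer ELSE → other
ship_id=59: carrier='UPS' → inner[days < 18] → Q
ship_id=60: carrier='FedEx' → outer ELSE → other
ship_id=61: carrier='USPS' → outer ELSE → other
ship_id=62: carrier='DHL' → outer ELSE → other
ship_id=63: carrier='USPS' → outer ELSE → other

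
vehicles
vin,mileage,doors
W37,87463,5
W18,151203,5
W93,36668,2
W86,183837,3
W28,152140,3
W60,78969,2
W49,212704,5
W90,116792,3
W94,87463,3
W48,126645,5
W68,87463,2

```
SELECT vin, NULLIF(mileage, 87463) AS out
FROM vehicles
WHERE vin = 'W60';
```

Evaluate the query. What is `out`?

vin = W60: mileage=78969, doors=2.
mileage=78969 vs 87463: differ → 78969

78969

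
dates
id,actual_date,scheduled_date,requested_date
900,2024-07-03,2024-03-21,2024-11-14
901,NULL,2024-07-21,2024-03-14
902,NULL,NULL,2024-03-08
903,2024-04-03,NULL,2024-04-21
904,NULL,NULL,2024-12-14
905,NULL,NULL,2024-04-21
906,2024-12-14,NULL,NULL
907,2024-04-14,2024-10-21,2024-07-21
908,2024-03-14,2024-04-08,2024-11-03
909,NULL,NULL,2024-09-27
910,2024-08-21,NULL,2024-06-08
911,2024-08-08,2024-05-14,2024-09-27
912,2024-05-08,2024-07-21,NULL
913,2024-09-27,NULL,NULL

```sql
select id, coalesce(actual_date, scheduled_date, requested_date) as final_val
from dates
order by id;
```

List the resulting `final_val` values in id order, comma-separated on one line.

id=900: actual_date=2024-07-03 → 2024-07-03
id=901: actual_date=NULL, scheduled_date=2024-07-21 → 2024-07-21
id=902: actual_date=NULL, scheduled_date=NULL, requested_date=2024-03-08 → 2024-03-08
id=903: actual_date=2024-04-03 → 2024-04-03
id=904: actual_date=NULL, scheduled_date=NULL, requested_date=2024-12-14 → 2024-12-14
id=905: actual_date=NULL, scheduled_date=NULL, requested_date=2024-04-21 → 2024-04-21
id=906: actual_date=2024-12-14 → 2024-12-14
id=907: actual_date=2024-04-14 → 2024-04-14
id=908: actual_date=2024-03-14 → 2024-03-14
id=909: actual_date=NULL, scheduled_date=NULL, requested_date=2024-09-27 → 2024-09-27
id=910: actual_date=2024-08-21 → 2024-08-21
id=911: actual_date=2024-08-08 → 2024-08-08
id=912: actual_date=2024-05-08 → 2024-05-08
id=913: actual_date=2024-09-27 → 2024-09-27

2024-07-03, 2024-07-21, 2024-03-08, 2024-04-03, 2024-12-14, 2024-04-21, 2024-12-14, 2024-04-14, 2024-03-14, 2024-09-27, 2024-08-21, 2024-08-08, 2024-05-08, 2024-09-27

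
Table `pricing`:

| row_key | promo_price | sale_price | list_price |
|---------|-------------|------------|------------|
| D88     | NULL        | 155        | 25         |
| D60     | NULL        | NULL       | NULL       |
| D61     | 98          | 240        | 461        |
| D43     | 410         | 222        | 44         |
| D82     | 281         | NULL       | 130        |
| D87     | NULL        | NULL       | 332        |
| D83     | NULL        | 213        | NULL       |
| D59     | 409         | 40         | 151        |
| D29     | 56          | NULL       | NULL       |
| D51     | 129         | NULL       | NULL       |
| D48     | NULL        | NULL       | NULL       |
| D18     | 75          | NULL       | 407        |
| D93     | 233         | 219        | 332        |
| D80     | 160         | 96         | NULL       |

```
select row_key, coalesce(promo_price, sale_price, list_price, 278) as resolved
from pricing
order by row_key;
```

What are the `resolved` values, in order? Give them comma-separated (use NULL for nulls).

75, 56, 410, 278, 129, 409, 278, 98, 160, 281, 213, 332, 155, 233

row_key=D18: promo_price=75 → 75
row_key=D29: promo_price=56 → 56
row_key=D43: promo_price=410 → 410
row_key=D48: promo_price=NULL, sale_price=NULL, list_price=NULL, → literal 278 → 278
row_key=D51: promo_price=129 → 129
row_key=D59: promo_price=409 → 409
row_key=D60: promo_price=NULL, sale_price=NULL, list_price=NULL, → literal 278 → 278
row_key=D61: promo_price=98 → 98
row_key=D80: promo_price=160 → 160
row_key=D82: promo_price=281 → 281
row_key=D83: promo_price=NULL, sale_price=213 → 213
row_key=D87: promo_price=NULL, sale_price=NULL, list_price=332 → 332
row_key=D88: promo_price=NULL, sale_price=155 → 155
row_key=D93: promo_price=233 → 233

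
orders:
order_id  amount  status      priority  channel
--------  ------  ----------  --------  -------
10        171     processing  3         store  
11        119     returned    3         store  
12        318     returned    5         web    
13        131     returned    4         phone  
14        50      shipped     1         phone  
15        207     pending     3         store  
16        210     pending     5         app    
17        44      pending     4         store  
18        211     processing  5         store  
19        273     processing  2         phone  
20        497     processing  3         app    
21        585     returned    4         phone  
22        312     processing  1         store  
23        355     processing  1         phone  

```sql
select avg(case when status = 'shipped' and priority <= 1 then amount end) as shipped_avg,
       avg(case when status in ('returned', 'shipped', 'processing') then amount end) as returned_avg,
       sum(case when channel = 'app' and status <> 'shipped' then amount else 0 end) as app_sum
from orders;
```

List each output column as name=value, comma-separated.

[shipped_avg: status = 'shipped' and priority <= 1]
order_id=10: ✗
order_id=11: ✗
order_id=12: ✗
order_id=13: ✗
order_id=14: ✓ → 50
order_id=15: ✗
order_id=16: ✗
order_id=17: ✗
order_id=18: ✗
order_id=19: ✗
order_id=20: ✗
order_id=21: ✗
order_id=22: ✗
order_id=23: ✗
shipped_avg = 50
—
[returned_avg: status in ('returned', 'shipped', 'processing')]
order_id=10: ✓ → 171
order_id=11: ✓ → 119
order_id=12: ✓ → 318
order_id=13: ✓ → 131
order_id=14: ✓ → 50
order_id=15: ✗
order_id=16: ✗
order_id=17: ✗
order_id=18: ✓ → 211
order_id=19: ✓ → 273
order_id=20: ✓ → 497
order_id=21: ✓ → 585
order_id=22: ✓ → 312
order_id=23: ✓ → 355
returned_avg = (171 + 119 + 318 + 131 + 50 + 211 + 273 + 497 + 585 + 312 + 355) / 11 = 274.7272727273
—
[app_sum: channel = 'app' and status <> 'shipped']
order_id=10: ✗
order_id=11: ✗
order_id=12: ✗
order_id=13: ✗
order_id=14: ✗
order_id=15: ✗
order_id=16: ✓ → 210
order_id=17: ✗
order_id=18: ✗
order_id=19: ✗
order_id=20: ✓ → 497
order_id=21: ✗
order_id=22: ✗
order_id=23: ✗
app_sum = 210 + 497 = 707

shipped_avg=50, returned_avg=274.7272727273, app_sum=707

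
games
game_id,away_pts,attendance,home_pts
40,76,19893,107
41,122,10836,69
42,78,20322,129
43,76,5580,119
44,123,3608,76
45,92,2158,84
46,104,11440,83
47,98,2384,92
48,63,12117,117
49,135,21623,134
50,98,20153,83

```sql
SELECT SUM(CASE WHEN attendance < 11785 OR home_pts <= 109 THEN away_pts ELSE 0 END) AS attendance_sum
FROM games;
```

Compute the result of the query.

game_id=40: ✓ → 76
game_id=41: ✓ → 122
game_id=42: ✗
game_id=43: ✓ → 76
game_id=44: ✓ → 123
game_id=45: ✓ → 92
game_id=46: ✓ → 104
game_id=47: ✓ → 98
game_id=48: ✗
game_id=49: ✗
game_id=50: ✓ → 98
attendance_sum = 76 + 122 + 76 + 123 + 92 + 104 + 98 + 98 = 789

789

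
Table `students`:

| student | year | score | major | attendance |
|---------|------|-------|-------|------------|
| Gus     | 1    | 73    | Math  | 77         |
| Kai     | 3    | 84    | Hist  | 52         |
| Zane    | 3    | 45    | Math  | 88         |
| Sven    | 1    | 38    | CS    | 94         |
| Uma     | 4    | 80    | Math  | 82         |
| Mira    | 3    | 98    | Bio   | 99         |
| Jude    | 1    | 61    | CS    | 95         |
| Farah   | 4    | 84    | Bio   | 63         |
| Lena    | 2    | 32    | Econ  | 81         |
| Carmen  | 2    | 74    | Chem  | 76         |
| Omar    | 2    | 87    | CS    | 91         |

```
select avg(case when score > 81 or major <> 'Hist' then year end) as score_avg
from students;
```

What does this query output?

2.3636363636

student=Gus: ✓ → 1
student=Kai: ✓ → 3
student=Zane: ✓ → 3
student=Sven: ✓ → 1
student=Uma: ✓ → 4
student=Mira: ✓ → 3
student=Jude: ✓ → 1
student=Farah: ✓ → 4
student=Lena: ✓ → 2
student=Carmen: ✓ → 2
student=Omar: ✓ → 2
score_avg = (1 + 3 + 3 + 1 + 4 + 3 + 1 + 4 + 2 + 2 + 2) / 11 = 2.3636363636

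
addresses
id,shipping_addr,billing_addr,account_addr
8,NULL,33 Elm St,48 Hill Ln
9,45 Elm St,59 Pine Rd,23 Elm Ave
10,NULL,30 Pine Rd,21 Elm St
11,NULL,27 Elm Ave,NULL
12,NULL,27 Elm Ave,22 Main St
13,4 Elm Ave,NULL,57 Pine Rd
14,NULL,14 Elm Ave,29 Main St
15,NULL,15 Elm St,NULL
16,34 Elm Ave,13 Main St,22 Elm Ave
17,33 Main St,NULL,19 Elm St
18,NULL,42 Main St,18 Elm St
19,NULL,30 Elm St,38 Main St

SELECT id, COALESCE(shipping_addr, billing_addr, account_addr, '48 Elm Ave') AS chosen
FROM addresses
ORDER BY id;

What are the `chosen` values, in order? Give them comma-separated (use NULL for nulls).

33 Elm St, 45 Elm St, 30 Pine Rd, 27 Elm Ave, 27 Elm Ave, 4 Elm Ave, 14 Elm Ave, 15 Elm St, 34 Elm Ave, 33 Main St, 42 Main St, 30 Elm St

id=8: shipping_addr=NULL, billing_addr=33 Elm St → 33 Elm St
id=9: shipping_addr=45 Elm St → 45 Elm St
id=10: shipping_addr=NULL, billing_addr=30 Pine Rd → 30 Pine Rd
id=11: shipping_addr=NULL, billing_addr=27 Elm Ave → 27 Elm Ave
id=12: shipping_addr=NULL, billing_addr=27 Elm Ave → 27 Elm Ave
id=13: shipping_addr=4 Elm Ave → 4 Elm Ave
id=14: shipping_addr=NULL, billing_addr=14 Elm Ave → 14 Elm Ave
id=15: shipping_addr=NULL, billing_addr=15 Elm St → 15 Elm St
id=16: shipping_addr=34 Elm Ave → 34 Elm Ave
id=17: shipping_addr=33 Main St → 33 Main St
id=18: shipping_addr=NULL, billing_addr=42 Main St → 42 Main St
id=19: shipping_addr=NULL, billing_addr=30 Elm St → 30 Elm St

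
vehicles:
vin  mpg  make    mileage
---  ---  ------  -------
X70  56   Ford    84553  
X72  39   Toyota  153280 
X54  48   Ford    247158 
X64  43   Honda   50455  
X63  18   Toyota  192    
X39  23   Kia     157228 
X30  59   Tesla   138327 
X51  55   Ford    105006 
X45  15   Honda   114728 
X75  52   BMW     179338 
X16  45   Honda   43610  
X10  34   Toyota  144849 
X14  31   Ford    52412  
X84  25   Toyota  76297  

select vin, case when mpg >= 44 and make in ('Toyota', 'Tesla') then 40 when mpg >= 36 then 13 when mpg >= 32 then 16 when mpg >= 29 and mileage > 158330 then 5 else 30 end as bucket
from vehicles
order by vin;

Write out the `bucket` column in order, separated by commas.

vin=X10: mpg >= 32 → 16
vin=X14: ELSE → 30
vin=X16: mpg >= 36 → 13
vin=X30: mpg >= 44 and make in ('Toyota', 'Tesla') → 40
vin=X39: ELSE → 30
vin=X45: ELSE → 30
vin=X51: mpg >= 36 → 13
vin=X54: mpg >= 36 → 13
vin=X63: ELSE → 30
vin=X64: mpg >= 36 → 13
vin=X70: mpg >= 36 → 13
vin=X72: mpg >= 36 → 13
vin=X75: mpg >= 36 → 13
vin=X84: ELSE → 30

16, 30, 13, 40, 30, 30, 13, 13, 30, 13, 13, 13, 13, 30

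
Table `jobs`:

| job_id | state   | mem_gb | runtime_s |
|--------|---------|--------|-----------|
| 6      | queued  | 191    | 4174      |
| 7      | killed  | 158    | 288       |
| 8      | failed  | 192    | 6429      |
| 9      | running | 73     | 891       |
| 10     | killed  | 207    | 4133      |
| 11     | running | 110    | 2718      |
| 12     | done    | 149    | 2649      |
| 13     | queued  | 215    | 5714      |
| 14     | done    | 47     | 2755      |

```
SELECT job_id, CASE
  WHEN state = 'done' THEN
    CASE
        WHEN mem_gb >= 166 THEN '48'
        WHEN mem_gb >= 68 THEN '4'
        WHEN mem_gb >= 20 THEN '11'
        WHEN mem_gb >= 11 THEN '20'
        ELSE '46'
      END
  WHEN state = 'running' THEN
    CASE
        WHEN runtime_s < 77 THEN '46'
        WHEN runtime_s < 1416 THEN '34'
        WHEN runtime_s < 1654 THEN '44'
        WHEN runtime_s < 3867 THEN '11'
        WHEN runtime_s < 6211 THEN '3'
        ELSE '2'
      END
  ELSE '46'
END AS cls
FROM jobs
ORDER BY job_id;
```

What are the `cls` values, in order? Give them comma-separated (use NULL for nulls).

46, 46, 46, 34, 46, 11, 4, 46, 11

job_id=6: state='queued' → outer ELSE → 46
job_id=7: state='killed' → outer ELSE → 46
job_id=8: state='failed' → outer ELSE → 46
job_id=9: state='running' → inner[runtime_s < 1416] → 34
job_id=10: state='killed' → outer ELSE → 46
job_id=11: state='running' → inner[runtime_s < 3867] → 11
job_id=12: state='done' → inner[mem_gb >= 68] → 4
job_id=13: state='queued' → outer ELSE → 46
job_id=14: state='done' → inner[mem_gb >= 20] → 11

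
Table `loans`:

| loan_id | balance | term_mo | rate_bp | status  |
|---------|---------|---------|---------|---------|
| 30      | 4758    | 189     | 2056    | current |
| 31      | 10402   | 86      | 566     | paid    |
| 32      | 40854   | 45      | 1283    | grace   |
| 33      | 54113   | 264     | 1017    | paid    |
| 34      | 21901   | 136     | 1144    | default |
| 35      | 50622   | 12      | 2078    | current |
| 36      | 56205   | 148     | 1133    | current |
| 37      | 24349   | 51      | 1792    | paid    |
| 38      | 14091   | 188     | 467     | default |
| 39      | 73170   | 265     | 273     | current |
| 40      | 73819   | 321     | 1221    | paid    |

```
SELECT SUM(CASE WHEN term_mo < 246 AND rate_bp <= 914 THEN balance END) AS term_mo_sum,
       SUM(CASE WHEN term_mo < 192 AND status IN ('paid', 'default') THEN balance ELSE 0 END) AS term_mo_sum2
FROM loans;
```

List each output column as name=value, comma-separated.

[term_mo_sum: term_mo < 246 AND rate_bp <= 914]
loan_id=30: ✗
loan_id=31: ✓ → 10402
loan_id=32: ✗
loan_id=33: ✗
loan_id=34: ✗
loan_id=35: ✗
loan_id=36: ✗
loan_id=37: ✗
loan_id=38: ✓ → 14091
loan_id=39: ✗
loan_id=40: ✗
term_mo_sum = 10402 + 14091 = 24493
—
[term_mo_sum2: term_mo < 192 AND status IN ('paid', 'default')]
loan_id=30: ✗
loan_id=31: ✓ → 10402
loan_id=32: ✗
loan_id=33: ✗
loan_id=34: ✓ → 21901
loan_id=35: ✗
loan_id=36: ✗
loan_id=37: ✓ → 24349
loan_id=38: ✓ → 14091
loan_id=39: ✗
loan_id=40: ✗
term_mo_sum2 = 10402 + 21901 + 24349 + 14091 = 70743

term_mo_sum=24493, term_mo_sum2=70743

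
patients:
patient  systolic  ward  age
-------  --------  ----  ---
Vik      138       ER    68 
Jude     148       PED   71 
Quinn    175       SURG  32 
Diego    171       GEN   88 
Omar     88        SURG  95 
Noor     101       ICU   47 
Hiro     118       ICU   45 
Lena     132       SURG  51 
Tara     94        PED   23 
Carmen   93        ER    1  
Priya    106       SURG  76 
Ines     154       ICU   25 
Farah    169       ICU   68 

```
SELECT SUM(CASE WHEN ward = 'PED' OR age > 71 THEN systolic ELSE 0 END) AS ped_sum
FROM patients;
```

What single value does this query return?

607

patient=Vik: ✗
patient=Jude: ✓ → 148
patient=Quinn: ✗
patient=Diego: ✓ → 171
patient=Omar: ✓ → 88
patient=Noor: ✗
patient=Hiro: ✗
patient=Lena: ✗
patient=Tara: ✓ → 94
patient=Carmen: ✗
patient=Priya: ✓ → 106
patient=Ines: ✗
patient=Farah: ✗
ped_sum = 148 + 171 + 88 + 94 + 106 = 607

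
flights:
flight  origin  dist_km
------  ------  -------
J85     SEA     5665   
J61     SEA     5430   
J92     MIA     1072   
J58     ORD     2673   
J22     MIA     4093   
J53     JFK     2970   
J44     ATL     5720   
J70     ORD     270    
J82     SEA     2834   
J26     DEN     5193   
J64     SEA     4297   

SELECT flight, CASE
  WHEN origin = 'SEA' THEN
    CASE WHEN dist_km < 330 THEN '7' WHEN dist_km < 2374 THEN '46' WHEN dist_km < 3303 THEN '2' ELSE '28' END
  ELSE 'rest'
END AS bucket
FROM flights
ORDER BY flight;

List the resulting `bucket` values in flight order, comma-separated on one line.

rest, rest, rest, rest, rest, 28, 28, rest, 2, 28, rest

flight=J22: origin='MIA' → outer ELSE → rest
flight=J26: origin='DEN' → outer ELSE → rest
flight=J44: origin='ATL' → outer ELSE → rest
flight=J53: origin='JFK' → outer ELSE → rest
flight=J58: origin='ORD' → outer ELSE → rest
flight=J61: origin='SEA' → inner[ELSE] → 28
flight=J64: origin='SEA' → inner[ELSE] → 28
flight=J70: origin='ORD' → outer ELSE → rest
flight=J82: origin='SEA' → inner[dist_km < 3303] → 2
flight=J85: origin='SEA' → inner[ELSE] → 28
flight=J92: origin='MIA' → outer ELSE → rest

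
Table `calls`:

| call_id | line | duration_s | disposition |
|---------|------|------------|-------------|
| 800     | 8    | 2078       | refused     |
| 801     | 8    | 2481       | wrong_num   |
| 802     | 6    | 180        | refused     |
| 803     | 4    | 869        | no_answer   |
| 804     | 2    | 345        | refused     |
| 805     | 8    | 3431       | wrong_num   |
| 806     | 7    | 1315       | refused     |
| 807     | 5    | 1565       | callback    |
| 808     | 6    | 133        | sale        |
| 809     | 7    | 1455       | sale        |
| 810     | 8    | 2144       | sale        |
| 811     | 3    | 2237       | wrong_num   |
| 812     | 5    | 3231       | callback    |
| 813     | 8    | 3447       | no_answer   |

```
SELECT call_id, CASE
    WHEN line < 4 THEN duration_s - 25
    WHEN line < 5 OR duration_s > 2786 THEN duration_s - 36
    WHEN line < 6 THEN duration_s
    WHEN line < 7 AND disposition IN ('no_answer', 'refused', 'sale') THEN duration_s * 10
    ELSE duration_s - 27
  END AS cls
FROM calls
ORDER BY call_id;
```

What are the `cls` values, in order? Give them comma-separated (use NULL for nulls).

2051, 2454, 1800, 833, 320, 3395, 1288, 1565, 1330, 1428, 2117, 2212, 3195, 3411

call_id=800: ELSE → 2051
call_id=801: ELSE → 2454
call_id=802: line < 7 AND disposition IN ('no_answer', 'refused', 'sale') → 1800
call_id=803: line < 5 OR duration_s > 2786 → 833
call_id=804: line < 4 → 320
call_id=805: line < 5 OR duration_s > 2786 → 3395
call_id=806: ELSE → 1288
call_id=807: line < 6 → 1565
call_id=808: line < 7 AND disposition IN ('no_answer', 'refused', 'sale') → 1330
call_id=809: ELSE → 1428
call_id=810: ELSE → 2117
call_id=811: line < 4 → 2212
call_id=812: line < 5 OR duration_s > 2786 → 3195
call_id=813: line < 5 OR duration_s > 2786 → 3411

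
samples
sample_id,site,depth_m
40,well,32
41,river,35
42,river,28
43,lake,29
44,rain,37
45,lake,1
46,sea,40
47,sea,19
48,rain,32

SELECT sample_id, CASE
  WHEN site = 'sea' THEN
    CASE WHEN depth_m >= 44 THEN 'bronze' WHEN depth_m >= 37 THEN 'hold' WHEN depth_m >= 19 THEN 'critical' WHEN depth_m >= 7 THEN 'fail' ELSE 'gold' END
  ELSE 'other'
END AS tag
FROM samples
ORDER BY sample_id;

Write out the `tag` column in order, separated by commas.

other, other, other, other, other, other, hold, critical, other

sample_id=40: site='well' → outer ELSE → other
sample_id=41: site='river' → outer ELSE → other
sample_id=42: site='river' → outer ELSE → other
sample_id=43: site='lake' → outer ELSE → other
sample_id=44: site='rain' → outer ELSE → other
sample_id=45: site='lake' → outer ELSE → other
sample_id=46: site='sea' → inner[depth_m >= 37] → hold
sample_id=47: site='sea' → inner[depth_m >= 19] → critical
sample_id=48: site='rain' → outer ELSE → other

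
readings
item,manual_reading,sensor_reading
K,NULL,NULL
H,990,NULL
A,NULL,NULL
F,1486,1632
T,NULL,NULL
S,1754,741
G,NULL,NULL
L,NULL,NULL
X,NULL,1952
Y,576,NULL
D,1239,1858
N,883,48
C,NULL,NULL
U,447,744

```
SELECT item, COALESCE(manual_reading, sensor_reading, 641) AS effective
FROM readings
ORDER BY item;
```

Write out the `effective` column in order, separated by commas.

641, 641, 1239, 1486, 641, 990, 641, 641, 883, 1754, 641, 447, 1952, 576

item=A: manual_reading=NULL, sensor_reading=NULL, → literal 641 → 641
item=C: manual_reading=NULL, sensor_reading=NULL, → literal 641 → 641
item=D: manual_reading=1239 → 1239
item=F: manual_reading=1486 → 1486
item=G: manual_reading=NULL, sensor_reading=NULL, → literal 641 → 641
item=H: manual_reading=990 → 990
item=K: manual_reading=NULL, sensor_reading=NULL, → literal 641 → 641
item=L: manual_reading=NULL, sensor_reading=NULL, → literal 641 → 641
item=N: manual_reading=883 → 883
item=S: manual_reading=1754 → 1754
item=T: manual_reading=NULL, sensor_reading=NULL, → literal 641 → 641
item=U: manual_reading=447 → 447
item=X: manual_reading=NULL, sensor_reading=1952 → 1952
item=Y: manual_reading=576 → 576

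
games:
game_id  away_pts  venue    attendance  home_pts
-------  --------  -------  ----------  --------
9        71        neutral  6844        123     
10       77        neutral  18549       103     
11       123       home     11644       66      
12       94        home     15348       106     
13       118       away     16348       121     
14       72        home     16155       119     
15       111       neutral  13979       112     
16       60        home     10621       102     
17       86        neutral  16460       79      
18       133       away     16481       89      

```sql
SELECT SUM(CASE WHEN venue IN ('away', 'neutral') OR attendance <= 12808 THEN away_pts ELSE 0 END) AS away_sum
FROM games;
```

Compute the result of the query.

game_id=9: ✓ → 71
game_id=10: ✓ → 77
game_id=11: ✓ → 123
game_id=12: ✗
game_id=13: ✓ → 118
game_id=14: ✗
game_id=15: ✓ → 111
game_id=16: ✓ → 60
game_id=17: ✓ → 86
game_id=18: ✓ → 133
away_sum = 71 + 77 + 123 + 118 + 111 + 60 + 86 + 133 = 779

779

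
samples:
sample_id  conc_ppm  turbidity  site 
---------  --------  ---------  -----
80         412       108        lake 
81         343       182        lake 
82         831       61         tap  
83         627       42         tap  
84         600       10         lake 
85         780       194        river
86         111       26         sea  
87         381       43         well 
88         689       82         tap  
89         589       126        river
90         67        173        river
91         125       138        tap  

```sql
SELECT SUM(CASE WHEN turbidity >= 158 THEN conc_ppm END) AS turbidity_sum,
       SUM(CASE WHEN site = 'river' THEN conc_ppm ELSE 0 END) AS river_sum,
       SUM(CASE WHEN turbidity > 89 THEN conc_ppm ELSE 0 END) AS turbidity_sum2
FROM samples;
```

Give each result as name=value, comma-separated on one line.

turbidity_sum=1190, river_sum=1436, turbidity_sum2=2316

[turbidity_sum: turbidity >= 158]
sample_id=80: ✗
sample_id=81: ✓ → 343
sample_id=82: ✗
sample_id=83: ✗
sample_id=84: ✗
sample_id=85: ✓ → 780
sample_id=86: ✗
sample_id=87: ✗
sample_id=88: ✗
sample_id=89: ✗
sample_id=90: ✓ → 67
sample_id=91: ✗
turbidity_sum = 343 + 780 + 67 = 1190
—
[river_sum: site = 'river']
sample_id=80: ✗
sample_id=81: ✗
sample_id=82: ✗
sample_id=83: ✗
sample_id=84: ✗
sample_id=85: ✓ → 780
sample_id=86: ✗
sample_id=87: ✗
sample_id=88: ✗
sample_id=89: ✓ → 589
sample_id=90: ✓ → 67
sample_id=91: ✗
river_sum = 780 + 589 + 67 = 1436
—
[turbidity_sum2: turbidity > 89]
sample_id=80: ✓ → 412
sample_id=81: ✓ → 343
sample_id=82: ✗
sample_id=83: ✗
sample_id=84: ✗
sample_id=85: ✓ → 780
sample_id=86: ✗
sample_id=87: ✗
sample_id=88: ✗
sample_id=89: ✓ → 589
sample_id=90: ✓ → 67
sample_id=91: ✓ → 125
turbidity_sum2 = 412 + 343 + 780 + 589 + 67 + 125 = 2316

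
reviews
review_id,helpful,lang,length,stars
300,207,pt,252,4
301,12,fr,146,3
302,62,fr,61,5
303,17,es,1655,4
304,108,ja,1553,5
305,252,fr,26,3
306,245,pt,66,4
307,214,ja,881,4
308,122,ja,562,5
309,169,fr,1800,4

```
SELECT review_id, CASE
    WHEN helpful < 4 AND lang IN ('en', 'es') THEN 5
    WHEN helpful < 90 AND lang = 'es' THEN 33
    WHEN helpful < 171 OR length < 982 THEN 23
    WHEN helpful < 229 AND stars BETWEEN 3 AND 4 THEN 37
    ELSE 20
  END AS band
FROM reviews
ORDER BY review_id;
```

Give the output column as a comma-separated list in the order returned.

review_id=300: helpful < 171 OR length < 982 → 23
review_id=301: helpful < 171 OR length < 982 → 23
review_id=302: helpful < 171 OR length < 982 → 23
review_id=303: helpful < 90 AND lang = 'es' → 33
review_id=304: helpful < 171 OR length < 982 → 23
review_id=305: helpful < 171 OR length < 982 → 23
review_id=306: helpful < 171 OR length < 982 → 23
review_id=307: helpful < 171 OR length < 982 → 23
review_id=308: helpful < 171 OR length < 982 → 23
review_id=309: helpful < 171 OR length < 982 → 23

23, 23, 23, 33, 23, 23, 23, 23, 23, 23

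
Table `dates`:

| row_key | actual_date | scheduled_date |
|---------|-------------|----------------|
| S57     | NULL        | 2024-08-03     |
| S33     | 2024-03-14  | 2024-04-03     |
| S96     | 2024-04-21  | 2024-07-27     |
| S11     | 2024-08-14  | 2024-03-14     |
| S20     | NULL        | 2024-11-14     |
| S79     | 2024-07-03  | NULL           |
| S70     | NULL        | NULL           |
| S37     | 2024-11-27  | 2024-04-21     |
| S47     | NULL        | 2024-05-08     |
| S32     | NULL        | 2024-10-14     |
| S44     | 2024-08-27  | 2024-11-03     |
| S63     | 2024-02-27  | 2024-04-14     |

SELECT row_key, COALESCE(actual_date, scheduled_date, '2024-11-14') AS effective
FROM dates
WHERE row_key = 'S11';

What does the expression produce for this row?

2024-08-14

row_key = S11: actual_date=2024-08-14, scheduled_date=2024-03-14.
actual_date=2024-08-14 → 2024-08-14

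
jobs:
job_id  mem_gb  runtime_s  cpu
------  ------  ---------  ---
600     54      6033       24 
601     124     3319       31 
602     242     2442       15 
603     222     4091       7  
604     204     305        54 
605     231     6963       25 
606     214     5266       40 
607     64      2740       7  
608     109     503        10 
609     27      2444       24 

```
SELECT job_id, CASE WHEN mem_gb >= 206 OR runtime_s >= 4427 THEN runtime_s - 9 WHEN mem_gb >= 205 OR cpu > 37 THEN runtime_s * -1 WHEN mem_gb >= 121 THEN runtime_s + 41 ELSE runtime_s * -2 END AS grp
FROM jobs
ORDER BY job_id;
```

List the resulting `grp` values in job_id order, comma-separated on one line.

6024, 3360, 2433, 4082, -305, 6954, 5257, -5480, -1006, -4888

job_id=600: mem_gb >= 206 OR runtime_s >= 4427 → 6024
job_id=601: mem_gb >= 121 → 3360
job_id=602: mem_gb >= 206 OR runtime_s >= 4427 → 2433
job_id=603: mem_gb >= 206 OR runtime_s >= 4427 → 4082
job_id=604: mem_gb >= 205 OR cpu > 37 → -305
job_id=605: mem_gb >= 206 OR runtime_s >= 4427 → 6954
job_id=606: mem_gb >= 206 OR runtime_s >= 4427 → 5257
job_id=607: ELSE → -5480
job_id=608: ELSE → -1006
job_id=609: ELSE → -4888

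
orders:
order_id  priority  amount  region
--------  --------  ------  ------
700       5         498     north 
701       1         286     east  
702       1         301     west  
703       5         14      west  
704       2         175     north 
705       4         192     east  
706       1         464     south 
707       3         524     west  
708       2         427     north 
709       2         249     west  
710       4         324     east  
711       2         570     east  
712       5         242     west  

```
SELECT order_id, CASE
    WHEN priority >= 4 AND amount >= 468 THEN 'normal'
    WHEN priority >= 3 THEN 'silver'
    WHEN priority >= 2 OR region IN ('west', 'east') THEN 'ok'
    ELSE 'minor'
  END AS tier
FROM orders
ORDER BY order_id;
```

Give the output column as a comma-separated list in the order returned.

normal, ok, ok, silver, ok, silver, minor, silver, ok, ok, silver, ok, silver

order_id=700: priority >= 4 AND amount >= 468 → normal
order_id=701: priority >= 2 OR region IN ('west', 'east') → ok
order_id=702: priority >= 2 OR region IN ('west', 'east') → ok
order_id=703: priority >= 3 → silver
order_id=704: priority >= 2 OR region IN ('west', 'east') → ok
order_id=705: priority >= 3 → silver
order_id=706: ELSE → minor
order_id=707: priority >= 3 → silver
order_id=708: priority >= 2 OR region IN ('west', 'east') → ok
order_id=709: priority >= 2 OR region IN ('west', 'east') → ok
order_id=710: priority >= 3 → silver
order_id=711: priority >= 2 OR region IN ('west', 'east') → ok
order_id=712: priority >= 3 → silver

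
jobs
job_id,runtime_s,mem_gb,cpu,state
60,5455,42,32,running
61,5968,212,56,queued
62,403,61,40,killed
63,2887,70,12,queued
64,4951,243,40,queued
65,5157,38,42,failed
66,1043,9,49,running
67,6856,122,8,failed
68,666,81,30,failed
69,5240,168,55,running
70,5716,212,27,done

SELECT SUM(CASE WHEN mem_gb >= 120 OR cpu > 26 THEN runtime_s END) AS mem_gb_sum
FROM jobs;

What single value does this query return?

job_id=60: ✓ → 5455
job_id=61: ✓ → 5968
job_id=62: ✓ → 403
job_id=63: ✗
job_id=64: ✓ → 4951
job_id=65: ✓ → 5157
job_id=66: ✓ → 1043
job_id=67: ✓ → 6856
job_id=68: ✓ → 666
job_id=69: ✓ → 5240
job_id=70: ✓ → 5716
mem_gb_sum = 5455 + 5968 + 403 + 4951 + 5157 + 1043 + 6856 + 666 + 5240 + 5716 = 41455

41455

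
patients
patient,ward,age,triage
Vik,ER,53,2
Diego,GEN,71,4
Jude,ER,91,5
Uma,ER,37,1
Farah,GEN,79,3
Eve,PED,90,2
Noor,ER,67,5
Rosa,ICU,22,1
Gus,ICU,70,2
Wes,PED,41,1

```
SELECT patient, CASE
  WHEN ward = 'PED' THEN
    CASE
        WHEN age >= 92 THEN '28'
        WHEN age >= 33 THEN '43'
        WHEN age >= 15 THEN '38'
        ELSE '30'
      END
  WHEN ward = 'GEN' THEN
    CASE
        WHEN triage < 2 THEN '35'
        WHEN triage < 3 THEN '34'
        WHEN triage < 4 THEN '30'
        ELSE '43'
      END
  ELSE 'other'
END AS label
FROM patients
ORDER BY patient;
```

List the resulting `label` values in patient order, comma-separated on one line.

43, 43, 30, other, other, other, other, other, other, 43

patient=Diego: ward='GEN' → inner[ELSE] → 43
patient=Eve: ward='PED' → inner[age >= 33] → 43
patient=Farah: ward='GEN' → inner[triage < 4] → 30
patient=Gus: ward='ICU' → outer ELSE → other
patient=Jude: ward='ER' → outer ELSE → other
patient=Noor: ward='ER' → outer ELSE → other
patient=Rosa: ward='ICU' → outer ELSE → other
patient=Uma: ward='ER' → outer ELSE → other
patient=Vik: ward='ER' → outer ELSE → other
patient=Wes: ward='PED' → inner[age >= 33] → 43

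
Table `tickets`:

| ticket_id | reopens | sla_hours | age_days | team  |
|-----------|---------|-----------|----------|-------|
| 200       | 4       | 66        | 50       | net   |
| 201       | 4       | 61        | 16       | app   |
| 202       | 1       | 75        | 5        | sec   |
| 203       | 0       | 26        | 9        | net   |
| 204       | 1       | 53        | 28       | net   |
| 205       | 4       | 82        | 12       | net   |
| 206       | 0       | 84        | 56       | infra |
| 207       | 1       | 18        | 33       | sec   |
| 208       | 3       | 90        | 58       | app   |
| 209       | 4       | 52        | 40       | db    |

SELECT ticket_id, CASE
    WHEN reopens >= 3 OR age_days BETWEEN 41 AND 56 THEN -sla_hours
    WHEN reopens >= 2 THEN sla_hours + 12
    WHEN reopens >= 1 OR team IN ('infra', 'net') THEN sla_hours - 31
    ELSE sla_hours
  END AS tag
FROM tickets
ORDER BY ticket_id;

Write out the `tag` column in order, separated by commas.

-66, -61, 44, -5, 22, -82, -84, -13, -90, -52

ticket_id=200: reopens >= 3 OR age_days BETWEEN 41 AND 56 → -66
ticket_id=201: reopens >= 3 OR age_days BETWEEN 41 AND 56 → -61
ticket_id=202: reopens >= 1 OR team IN ('infra', 'net') → 44
ticket_id=203: reopens >= 1 OR team IN ('infra', 'net') → -5
ticket_id=204: reopens >= 1 OR team IN ('infra', 'net') → 22
ticket_id=205: reopens >= 3 OR age_days BETWEEN 41 AND 56 → -82
ticket_id=206: reopens >= 3 OR age_days BETWEEN 41 AND 56 → -84
ticket_id=207: reopens >= 1 OR team IN ('infra', 'net') → -13
ticket_id=208: reopens >= 3 OR age_days BETWEEN 41 AND 56 → -90
ticket_id=209: reopens >= 3 OR age_days BETWEEN 41 AND 56 → -52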